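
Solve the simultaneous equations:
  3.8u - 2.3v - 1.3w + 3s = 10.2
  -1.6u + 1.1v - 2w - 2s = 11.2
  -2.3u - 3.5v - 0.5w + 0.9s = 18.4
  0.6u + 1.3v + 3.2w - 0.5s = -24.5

Row-reduce the augmented matrix:
R1 ← R1 / (19/5).
R2 ← R2 + 8/5·R1.
R3 ← R3 + 23/10·R1.
R4 ← R4 − 3/5·R1.
R2 ← R2 / (5/38).
R1 ← R1 + 23/38·R2.
R3 ← R3 + 1859/380·R2.
R4 ← R4 − 158/95·R2.
R3 ← R3 / (-47999/500).
R1 ← R1 + 603/50·R3.
R2 ← R2 + 484/25·R3.
R4 ← R4 − 8901/250·R3.
R4 ← R4 / (-390417/479990).
R1 ← R1 − 24023/47999·R4.
R2 ← R2 + 29892/47999·R4.
R3 ← R3 − 12340/47999·R4.
Reading off the reduced rows gives u = -1, v = -4, w = -6, s = -1.

u = -1, v = -4, w = -6, s = -1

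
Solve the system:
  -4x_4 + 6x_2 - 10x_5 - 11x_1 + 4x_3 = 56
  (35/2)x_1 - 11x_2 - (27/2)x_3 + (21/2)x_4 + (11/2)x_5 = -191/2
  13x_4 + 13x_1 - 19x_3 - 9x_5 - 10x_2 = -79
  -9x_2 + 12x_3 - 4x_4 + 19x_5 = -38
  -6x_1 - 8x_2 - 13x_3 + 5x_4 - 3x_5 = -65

Row-reduce:
R1 ← R1 / (-11).
R2 ← R2 − 35/2·R1.
R3 ← R3 − 13·R1.
R5 ← R5 + 6·R1.
R2 ← R2 / (-16/11).
R1 ← R1 + 6/11·R2.
R3 ← R3 + 32/11·R2.
R4 ← R4 + 9·R2.
R5 ← R5 + 124/11·R2.
Swap R3 and R4.
R3 ← R3 / (1797/32).
R1 ← R1 − 37/16·R3.
R2 ← R2 − 157/32·R3.
R5 ← R5 − 321/8·R3.
Swap R4 and R5.
R4 ← R4 / (-2234/599).
R1 ← R1 − 56/1797·R4.
R2 ← R2 + 464/1797·R4.
R3 ← R3 + 947/1797·R4.
Rank is 4 with 5 unknowns, leaving x_5 free.

infinitely many solutions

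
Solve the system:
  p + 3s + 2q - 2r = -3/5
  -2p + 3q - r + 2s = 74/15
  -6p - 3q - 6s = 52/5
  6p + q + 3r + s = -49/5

p = -4/3, q = 6/5, r = -2/3, s = -1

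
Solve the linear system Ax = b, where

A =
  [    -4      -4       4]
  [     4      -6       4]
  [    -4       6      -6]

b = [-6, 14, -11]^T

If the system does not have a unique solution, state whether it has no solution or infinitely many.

Row-reduce the augmented matrix:
R1 ← R1 / (-4).
R2 ← R2 − 4·R1.
R3 ← R3 + 4·R1.
R2 ← R2 / (-10).
R1 ← R1 − 1·R2.
R3 ← R3 − 10·R2.
R3 ← R3 / (-2).
R1 ← R1 + 1/5·R3.
R2 ← R2 + 4/5·R3.
Reading off the reduced rows gives x_1 = 2, x_2 = -2, x_3 = -3/2.

x_1 = 2, x_2 = -2, x_3 = -3/2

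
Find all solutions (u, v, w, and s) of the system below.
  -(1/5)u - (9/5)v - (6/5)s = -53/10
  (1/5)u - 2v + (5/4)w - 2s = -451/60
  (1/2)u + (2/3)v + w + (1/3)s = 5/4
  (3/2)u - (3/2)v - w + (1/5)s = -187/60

Row-reduce the augmented matrix:
R1 ← R1 / (-1/5).
R2 ← R2 − 1/5·R1.
R3 ← R3 − 1/2·R1.
R4 ← R4 − 3/2·R1.
R2 ← R2 / (-19/5).
R1 ← R1 − 9·R2.
R3 ← R3 + 23/6·R2.
R4 ← R4 + 15·R2.
R3 ← R3 / (-119/456).
R1 ← R1 − 225/76·R3.
R2 ← R2 + 25/76·R3.
R4 ← R4 + 451/76·R3.
R4 ← R4 / (-5316/595).
R1 ← R1 − 570/119·R4.
R2 ← R2 − 16/119·R4.
R3 ← R3 + 256/119·R4.
Reading off the reduced rows gives u = -1/2, v = 2, w = -1/3, s = 3/2.

u = -1/2, v = 2, w = -1/3, s = 3/2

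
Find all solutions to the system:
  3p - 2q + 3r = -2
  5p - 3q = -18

infinitely many solutions

Row-reduce:
R1 ← R1 / (3).
R2 ← R2 − 5·R1.
R2 ← R2 / (1/3).
R1 ← R1 + 2/3·R2.
Rank is 2 with 3 unknowns, leaving r free.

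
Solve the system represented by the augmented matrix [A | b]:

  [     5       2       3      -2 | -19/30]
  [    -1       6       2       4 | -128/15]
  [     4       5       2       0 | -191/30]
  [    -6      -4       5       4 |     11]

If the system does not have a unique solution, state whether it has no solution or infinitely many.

Row-reduce the augmented matrix:
R1 ← R1 / (5).
R2 ← R2 + 1·R1.
R3 ← R3 − 4·R1.
R4 ← R4 + 6·R1.
R2 ← R2 / (32/5).
R1 ← R1 − 2/5·R2.
R3 ← R3 − 17/5·R2.
R4 ← R4 + 8/5·R2.
R3 ← R3 / (-57/32).
R1 ← R1 − 7/16·R3.
R2 ← R2 − 13/32·R3.
R4 ← R4 − 37/4·R3.
R4 ← R4 / (50/57).
R1 ← R1 + 40/57·R4.
R2 ← R2 − 28/57·R4.
R3 ← R3 − 10/57·R4.
Reading off the reduced rows gives x_1 = 4/3, x_2 = -5/2, x_3 = 2/5, x_4 = 7/4.

x_1 = 4/3, x_2 = -5/2, x_3 = 2/5, x_4 = 7/4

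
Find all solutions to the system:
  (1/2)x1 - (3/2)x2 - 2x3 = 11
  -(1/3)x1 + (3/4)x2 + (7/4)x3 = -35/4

Row-reduce:
R1 ← R1 / (1/2).
R2 ← R2 + 1/3·R1.
R2 ← R2 / (-1/4).
R1 ← R1 + 3·R2.
Rank is 2 with 3 unknowns, leaving x3 free.

infinitely many solutions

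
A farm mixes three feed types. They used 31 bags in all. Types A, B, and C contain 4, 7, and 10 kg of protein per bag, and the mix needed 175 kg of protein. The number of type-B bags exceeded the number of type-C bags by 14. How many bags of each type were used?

Let a = type-A bags, b = type-B bags, c = type-C bags.
  a + b + c = 31
  4a + 7b + 10c = 175
  b - c = 14
Row-reduce the augmented matrix:
R2 ← R2 − 4·R1.
R2 ← R2 / (3).
R1 ← R1 − 1·R2.
R3 ← R3 − 1·R2.
R3 ← R3 / (-3).
R1 ← R1 + 1·R3.
R2 ← R2 − 2·R3.
Reading off the reduced rows gives a = 15, b = 15, c = 1.

type-A bags: 15, type-B bags: 15, type-C bags: 1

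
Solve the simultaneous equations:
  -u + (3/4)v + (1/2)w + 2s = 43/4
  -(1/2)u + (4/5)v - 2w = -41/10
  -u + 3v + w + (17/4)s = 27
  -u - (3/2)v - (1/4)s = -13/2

no solution

Row-reduce:
R1 ← R1 / (-1).
R2 ← R2 + 1/2·R1.
R3 ← R3 + 1·R1.
R4 ← R4 + 1·R1.
R2 ← R2 / (17/40).
R1 ← R1 + 3/4·R2.
R3 ← R3 − 9/4·R2.
R4 ← R4 + 9/4·R2.
R3 ← R3 / (211/17).
R1 ← R1 + 76/17·R3.
R2 ← R2 + 90/17·R3.
R4 ← R4 + 211/17·R3.
Row 4 reduces to 0 = -1, a contradiction. The system is inconsistent.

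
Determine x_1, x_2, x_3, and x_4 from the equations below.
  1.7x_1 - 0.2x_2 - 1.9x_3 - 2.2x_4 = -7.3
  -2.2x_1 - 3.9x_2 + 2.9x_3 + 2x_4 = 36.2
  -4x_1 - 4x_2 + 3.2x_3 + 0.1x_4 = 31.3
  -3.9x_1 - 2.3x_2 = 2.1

Row-reduce the augmented matrix:
R1 ← R1 / (17/10).
R2 ← R2 + 11/5·R1.
R3 ← R3 + 4·R1.
R4 ← R4 + 39/10·R1.
R2 ← R2 / (-707/170).
R1 ← R1 + 2/17·R2.
R3 ← R3 + 76/17·R2.
R4 ← R4 + 469/170·R2.
R3 ← R3 / (-6168/3535).
R1 ← R1 + 799/707·R3.
R2 ← R2 + 75/707·R3.
R4 ← R4 + 2349/505·R3.
R4 ← R4 / (136119/20560).
R1 ← R1 − 17617/12336·R4.
R2 ← R2 − 1879/4112·R4.
R3 ← R3 − 29453/12336·R4.
Reading off the reduced rows gives x_1 = 3, x_2 = -6, x_3 = 6, x_4 = 1.

x_1 = 3, x_2 = -6, x_3 = 6, x_4 = 1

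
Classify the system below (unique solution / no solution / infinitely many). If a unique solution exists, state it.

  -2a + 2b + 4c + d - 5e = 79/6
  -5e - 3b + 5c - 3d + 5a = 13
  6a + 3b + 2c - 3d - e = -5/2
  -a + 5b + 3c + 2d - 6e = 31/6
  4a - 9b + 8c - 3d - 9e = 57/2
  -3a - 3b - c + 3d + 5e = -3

Row-reduce the augmented matrix:
R1 ← R1 / (-2).
R2 ← R2 − 5·R1.
R3 ← R3 − 6·R1.
R4 ← R4 + 1·R1.
R5 ← R5 − 4·R1.
R6 ← R6 + 3·R1.
R2 ← R2 / (2).
R1 ← R1 + 1·R2.
R3 ← R3 − 9·R2.
R4 ← R4 − 4·R2.
R5 ← R5 + 5·R2.
R6 ← R6 + 6·R2.
R3 ← R3 / (-107/2).
R1 ← R1 − 11/2·R3.
R2 ← R2 − 15/2·R3.
R4 ← R4 + 29·R3.
R5 ← R5 − 107/2·R3.
R6 ← R6 − 38·R3.
R4 ← R4 / (137/107).
R1 ← R1 + 111/214·R4.
R2 ← R2 − 7/107·R4.
R3 ← R3 + 9/214·R4.
R6 ← R6 − 171/107·R4.
Swap R5 and R6.
R5 ← R5 / (1056/137).
R1 ← R1 + 112/137·R5.
R2 ← R2 − 24/137·R5.
R3 ← R3 + 172/137·R5.
R4 ← R4 + 269/137·R5.
R6 reduces to 0 = 0, so the extra equation is consistent.
Reading off the reduced rows gives a = -2, b = -2/3, c = 5/2, d = -2, e = -1/2.

a = -2, b = -2/3, c = 5/2, d = -2, e = -1/2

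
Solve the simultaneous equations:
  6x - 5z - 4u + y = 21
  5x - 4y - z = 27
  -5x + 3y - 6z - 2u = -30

infinitely many solutions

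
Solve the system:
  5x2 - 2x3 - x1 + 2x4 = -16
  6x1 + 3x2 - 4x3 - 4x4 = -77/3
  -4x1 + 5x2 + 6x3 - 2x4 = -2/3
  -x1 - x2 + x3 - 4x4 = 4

Row-reduce the augmented matrix:
R1 ← R1 / (-1).
R2 ← R2 − 6·R1.
R3 ← R3 + 4·R1.
R4 ← R4 + 1·R1.
R2 ← R2 / (33).
R1 ← R1 + 5·R2.
R3 ← R3 + 15·R2.
R4 ← R4 + 6·R2.
R3 ← R3 / (74/11).
R1 ← R1 + 14/33·R3.
R2 ← R2 + 16/33·R3.
R4 ← R4 − 1/11·R3.
R4 ← R4 / (-165/37).
R1 ← R1 + 44/37·R4.
R2 ← R2 + 8/37·R4.
R3 ← R3 + 35/37·R4.
Reading off the reduced rows gives x1 = -4/3, x2 = -3, x3 = 5/3, x4 = 1/2.

x1 = -4/3, x2 = -3, x3 = 5/3, x4 = 1/2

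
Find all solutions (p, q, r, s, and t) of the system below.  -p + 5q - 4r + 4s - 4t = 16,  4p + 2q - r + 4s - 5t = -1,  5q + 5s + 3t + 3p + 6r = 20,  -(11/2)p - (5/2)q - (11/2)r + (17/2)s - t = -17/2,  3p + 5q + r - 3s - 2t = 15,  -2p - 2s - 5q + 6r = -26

no solution

Row-reduce:
R1 ← R1 / (-1).
R2 ← R2 − 4·R1.
R3 ← R3 − 3·R1.
R4 ← R4 + 11/2·R1.
R5 ← R5 − 3·R1.
R6 ← R6 + 2·R1.
R2 ← R2 / (22).
R1 ← R1 + 5·R2.
R3 ← R3 − 20·R2.
R4 ← R4 + 30·R2.
R5 ← R5 − 20·R2.
R6 ← R6 + 15·R2.
R3 ← R3 / (104/11).
R1 ← R1 − 3/22·R3.
R2 ← R2 + 17/22·R3.
R4 ← R4 + 147/22·R3.
R5 ← R5 − 49/11·R3.
R6 ← R6 − 53/22·R3.
R4 ← R4 / (207/16).
R1 ← R1 − 9/16·R4.
R2 ← R2 − 13/16·R4.
R3 ← R3 + 1/8·R4.
R5 ← R5 + 69/8·R4.
R6 ← R6 − 63/16·R4.
Swap R5 and R6.
R5 ← R5 / (-2612/299).
R1 ← R1 + 268/299·R5.
R2 ← R2 + 88/897·R5.
R3 ← R3 − 953/897·R5.
R4 ← R4 + 35/897·R5.
Row 6 reduces to 0 = -4/3, a contradiction. The system is inconsistent.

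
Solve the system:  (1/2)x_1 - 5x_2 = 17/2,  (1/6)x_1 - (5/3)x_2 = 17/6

infinitely many solutions

Row-reduce:
R1 ← R1 / (1/2).
R2 ← R2 − 1/6·R1.
Rank is 1 with 2 unknowns, leaving x_2 free.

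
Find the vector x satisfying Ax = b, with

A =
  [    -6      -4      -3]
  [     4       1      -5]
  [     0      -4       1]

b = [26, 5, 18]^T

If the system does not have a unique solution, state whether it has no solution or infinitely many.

x_1 = 0, x_2 = -5, x_3 = -2

Row-reduce the augmented matrix:
R1 ← R1 / (-6).
R2 ← R2 − 4·R1.
R2 ← R2 / (-5/3).
R1 ← R1 − 2/3·R2.
R3 ← R3 + 4·R2.
R3 ← R3 / (89/5).
R1 ← R1 + 23/10·R3.
R2 ← R2 − 21/5·R3.
Reading off the reduced rows gives x_1 = 0, x_2 = -5, x_3 = -2.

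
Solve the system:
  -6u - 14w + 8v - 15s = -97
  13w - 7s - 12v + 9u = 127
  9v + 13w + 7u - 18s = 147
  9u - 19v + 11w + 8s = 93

Row-reduce the augmented matrix:
R1 ← R1 / (-6).
R2 ← R2 − 9·R1.
R3 ← R3 − 7·R1.
R4 ← R4 − 9·R1.
Swap R2 and R3.
R2 ← R2 / (55/3).
R1 ← R1 + 4/3·R2.
R4 ← R4 + 7·R2.
R3 ← R3 / (-8).
R1 ← R1 − 23/11·R3.
R2 ← R2 + 2/11·R3.
R4 ← R4 + 124/11·R3.
R4 ← R4 / (2973/220).
R1 ← R1 + 6857/880·R4.
R2 ← R2 + 557/440·R4.
R3 ← R3 − 59/16·R4.
Reading off the reduced rows gives u = 6, v = 1, w = 6, s = -1.

u = 6, v = 1, w = 6, s = -1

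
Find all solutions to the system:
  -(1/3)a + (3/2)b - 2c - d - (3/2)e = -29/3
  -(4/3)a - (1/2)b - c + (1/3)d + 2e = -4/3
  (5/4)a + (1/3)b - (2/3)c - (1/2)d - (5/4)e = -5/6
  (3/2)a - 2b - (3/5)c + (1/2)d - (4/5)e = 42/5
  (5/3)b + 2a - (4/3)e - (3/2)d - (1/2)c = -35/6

Row-reduce the augmented matrix:
R1 ← R1 / (-1/3).
R2 ← R2 + 4/3·R1.
R3 ← R3 − 5/4·R1.
R4 ← R4 − 3/2·R1.
R5 ← R5 − 2·R1.
R2 ← R2 / (-13/2).
R1 ← R1 + 9/2·R2.
R3 ← R3 − 143/24·R2.
R4 ← R4 − 19/4·R2.
R5 ← R5 − 32/3·R2.
R3 ← R3 / (-7/4).
R1 ← R1 − 15/13·R3.
R2 ← R2 + 14/13·R3.
R4 ← R4 + 583/130·R3.
R5 ← R5 + 79/78·R3.
R4 ← R4 / (-199/1638).
R1 ← R1 + 50/273·R4.
R2 ← R2 + 58/117·R4.
R3 ← R3 − 10/63·R4.
R5 ← R5 + 1121/4914·R4.
R5 ← R5 / (31579/3980).
R1 ← R1 − 717/199·R5.
R2 ← R2 − 10181/995·R5.
R3 ← R3 + 1601/398·R5.
R4 ← R4 − 23574/995·R5.
Reading off the reduced rows gives a = 2, b = -2, c = 1, d = 4, e = 0.

a = 2, b = -2, c = 1, d = 4, e = 0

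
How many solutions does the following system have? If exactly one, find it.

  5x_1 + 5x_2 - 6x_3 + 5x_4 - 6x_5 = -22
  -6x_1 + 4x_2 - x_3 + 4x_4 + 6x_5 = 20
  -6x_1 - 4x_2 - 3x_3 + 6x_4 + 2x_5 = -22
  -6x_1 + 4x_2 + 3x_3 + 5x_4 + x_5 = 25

infinitely many solutions

Row-reduce:
R1 ← R1 / (5).
R2 ← R2 + 6·R1.
R3 ← R3 + 6·R1.
R4 ← R4 + 6·R1.
R2 ← R2 / (10).
R1 ← R1 − 1·R2.
R3 ← R3 − 2·R2.
R4 ← R4 − 10·R2.
R3 ← R3 / (-214/25).
R1 ← R1 + 19/50·R3.
R2 ← R2 + 41/50·R3.
R4 ← R4 − 4·R3.
R4 ← R4 / (607/107).
R1 ← R1 + 95/214·R4.
R2 ← R2 − 9/214·R4.
R3 ← R3 + 125/107·R4.
Rank is 4 with 5 unknowns, leaving x_5 free.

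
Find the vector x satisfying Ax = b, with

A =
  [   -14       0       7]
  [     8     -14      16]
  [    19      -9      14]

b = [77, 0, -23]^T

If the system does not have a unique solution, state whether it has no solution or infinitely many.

x_1 = -3, x_2 = 4, x_3 = 5

Row-reduce the augmented matrix:
R1 ← R1 / (-14).
R2 ← R2 − 8·R1.
R3 ← R3 − 19·R1.
R2 ← R2 / (-14).
R3 ← R3 + 9·R2.
R3 ← R3 / (149/14).
R1 ← R1 + 1/2·R3.
R2 ← R2 + 10/7·R3.
Reading off the reduced rows gives x_1 = -3, x_2 = 4, x_3 = 5.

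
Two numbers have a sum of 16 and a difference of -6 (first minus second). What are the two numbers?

first number: 5, second number: 11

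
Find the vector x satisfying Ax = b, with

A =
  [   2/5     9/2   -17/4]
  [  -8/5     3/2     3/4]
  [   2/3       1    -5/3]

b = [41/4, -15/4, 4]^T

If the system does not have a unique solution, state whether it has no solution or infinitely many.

Row-reduce:
R1 ← R1 / (2/5).
R2 ← R2 + 8/5·R1.
R3 ← R3 − 2/3·R1.
R2 ← R2 / (39/2).
R1 ← R1 − 45/4·R2.
R3 ← R3 + 13/2·R2.
Row 3 reduces to 0 = -2/3, a contradiction. The system is inconsistent.

no solution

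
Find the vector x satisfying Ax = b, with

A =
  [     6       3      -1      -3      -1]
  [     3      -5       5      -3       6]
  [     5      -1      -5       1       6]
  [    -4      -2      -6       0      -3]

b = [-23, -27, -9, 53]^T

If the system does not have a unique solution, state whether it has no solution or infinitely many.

Row-reduce:
R1 ← R1 / (6).
R2 ← R2 − 3·R1.
R3 ← R3 − 5·R1.
R4 ← R4 + 4·R1.
R2 ← R2 / (-13/2).
R1 ← R1 − 1/2·R2.
R3 ← R3 + 7/2·R2.
R3 ← R3 / (-278/39).
R1 ← R1 − 10/39·R3.
R2 ← R2 + 11/13·R3.
R4 ← R4 + 20/3·R3.
R4 ← R4 / (-838/139).
R1 ← R1 + 64/139·R4.
R2 ← R2 + 39/139·R4.
R3 ← R3 + 84/139·R4.
Rank is 4 with 5 unknowns, leaving x_5 free.

infinitely many solutions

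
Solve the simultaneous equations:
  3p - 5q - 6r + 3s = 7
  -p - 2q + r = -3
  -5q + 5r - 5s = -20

Row-reduce:
R1 ← R1 / (3).
R2 ← R2 + 1·R1.
R2 ← R2 / (-11/3).
R1 ← R1 + 5/3·R2.
R3 ← R3 + 5·R2.
R3 ← R3 / (70/11).
R1 ← R1 + 17/11·R3.
R2 ← R2 − 3/11·R3.
Rank is 3 with 4 unknowns, leaving s free.

infinitely many solutions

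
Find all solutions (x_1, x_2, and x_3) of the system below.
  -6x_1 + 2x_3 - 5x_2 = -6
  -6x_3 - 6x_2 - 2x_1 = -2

Row-reduce:
R1 ← R1 / (-6).
R2 ← R2 + 2·R1.
R2 ← R2 / (-13/3).
R1 ← R1 − 5/6·R2.
Rank is 2 with 3 unknowns, leaving x_3 free.

infinitely many solutions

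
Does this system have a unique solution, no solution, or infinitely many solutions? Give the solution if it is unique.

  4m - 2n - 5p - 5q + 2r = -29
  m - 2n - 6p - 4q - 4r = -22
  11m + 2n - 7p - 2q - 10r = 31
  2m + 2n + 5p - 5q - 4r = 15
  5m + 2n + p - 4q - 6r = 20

no solution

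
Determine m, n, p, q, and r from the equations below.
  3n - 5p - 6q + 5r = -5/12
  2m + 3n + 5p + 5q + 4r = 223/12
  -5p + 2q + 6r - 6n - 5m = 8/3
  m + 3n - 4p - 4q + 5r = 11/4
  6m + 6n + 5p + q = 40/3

Row-reduce the augmented matrix:
Swap R1 and R2.
R1 ← R1 / (2).
R3 ← R3 + 5·R1.
R4 ← R4 − 1·R1.
R5 ← R5 − 6·R1.
R2 ← R2 / (3).
R1 ← R1 − 3/2·R2.
R3 ← R3 − 3/2·R2.
R4 ← R4 − 3/2·R2.
R5 ← R5 + 3·R2.
R3 ← R3 / (10).
R1 ← R1 − 5·R3.
R2 ← R2 + 5/3·R3.
R4 ← R4 + 4·R3.
R5 ← R5 + 15·R3.
R4 ← R4 / (7/2).
R1 ← R1 + 13/4·R4.
R2 ← R2 − 11/12·R4.
R3 ← R3 − 7/4·R4.
R5 ← R5 − 25/4·R4.
R5 ← R5 / (19/7).
R1 ← R1 + 62/35·R5.
R2 ← R2 − 83/35·R5.
R3 ← R3 + 8/5·R5.
R4 ← R4 − 59/35·R5.
Reading off the reduced rows gives m = 2, n = -7/4, p = 5/2, q = -2/3, r = 8/3.

m = 2, n = -7/4, p = 5/2, q = -2/3, r = 8/3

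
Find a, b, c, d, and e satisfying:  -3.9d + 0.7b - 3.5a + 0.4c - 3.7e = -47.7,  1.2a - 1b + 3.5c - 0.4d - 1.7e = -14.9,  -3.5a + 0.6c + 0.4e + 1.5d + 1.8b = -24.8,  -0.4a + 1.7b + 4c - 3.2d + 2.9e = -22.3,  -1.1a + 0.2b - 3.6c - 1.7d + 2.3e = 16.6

Row-reduce the augmented matrix:
R1 ← R1 / (-7/2).
R2 ← R2 − 6/5·R1.
R3 ← R3 + 7/2·R1.
R4 ← R4 + 2/5·R1.
R5 ← R5 + 11/10·R1.
R2 ← R2 / (-19/25).
R1 ← R1 + 1/5·R2.
R3 ← R3 − 11/10·R2.
R4 ← R4 − 81/50·R2.
R5 ← R5 + 1/50·R2.
R3 ← R3 / (153/28).
R1 ← R1 + 15/14·R3.
R2 ← R2 + 67/14·R3.
R4 ← R4 − 1639/140·R3.
R5 ← R5 + 107/28·R3.
R4 ← R4 / (-48347/3825).
R1 ← R1 − 109/51·R4.
R2 ← R2 − 3682/765·R4.
R3 ← R3 − 404/765·R4.
R5 ← R5 − 1216/765·R4.
R5 ← R5 / (28279457/9185930).
R1 ← R1 − 1251974/918593·R5.
R2 ← R2 − 2526125/918593·R5.
R3 ← R3 + 132213/918593·R5.
R4 ← R4 − 187766/918593·R5.
Reading off the reduced rows gives a = 6, b = -3, c = -5, d = 2, e = 4.

a = 6, b = -3, c = -5, d = 2, e = 4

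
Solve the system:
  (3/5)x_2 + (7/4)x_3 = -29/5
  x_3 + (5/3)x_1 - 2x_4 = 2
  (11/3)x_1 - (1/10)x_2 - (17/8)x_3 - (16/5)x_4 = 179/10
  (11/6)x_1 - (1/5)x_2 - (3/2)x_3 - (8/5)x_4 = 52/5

infinitely many solutions

Row-reduce:
Swap R1 and R2.
R1 ← R1 / (5/3).
R3 ← R3 − 11/3·R1.
R4 ← R4 − 11/6·R1.
R2 ← R2 / (3/5).
R3 ← R3 + 1/10·R2.
R4 ← R4 + 1/5·R2.
R3 ← R3 / (-121/30).
R1 ← R1 − 3/5·R3.
R2 ← R2 − 35/12·R3.
R4 ← R4 + 121/60·R3.
Rank is 3 with 4 unknowns, leaving x_4 free.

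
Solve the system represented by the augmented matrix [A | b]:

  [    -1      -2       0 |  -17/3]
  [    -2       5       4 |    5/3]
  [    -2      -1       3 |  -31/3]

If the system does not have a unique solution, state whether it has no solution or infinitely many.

Row-reduce the augmented matrix:
R1 ← R1 / (-1).
R2 ← R2 + 2·R1.
R3 ← R3 + 2·R1.
R2 ← R2 / (9).
R1 ← R1 − 2·R2.
R3 ← R3 − 3·R2.
R3 ← R3 / (5/3).
R1 ← R1 + 8/9·R3.
R2 ← R2 − 4/9·R3.
Reading off the reduced rows gives x_1 = 1, x_2 = 7/3, x_3 = -2.

x_1 = 1, x_2 = 7/3, x_3 = -2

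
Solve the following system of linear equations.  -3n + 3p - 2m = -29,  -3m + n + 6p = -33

infinitely many solutions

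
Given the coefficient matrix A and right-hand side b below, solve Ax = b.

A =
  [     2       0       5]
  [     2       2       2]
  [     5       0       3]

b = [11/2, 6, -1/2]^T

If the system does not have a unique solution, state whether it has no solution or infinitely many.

x_1 = -1, x_2 = 5/2, x_3 = 3/2

Row-reduce the augmented matrix:
R1 ← R1 / (2).
R2 ← R2 − 2·R1.
R3 ← R3 − 5·R1.
R2 ← R2 / (2).
R3 ← R3 / (-19/2).
R1 ← R1 − 5/2·R3.
R2 ← R2 + 3/2·R3.
Reading off the reduced rows gives x_1 = -1, x_2 = 5/2, x_3 = 3/2.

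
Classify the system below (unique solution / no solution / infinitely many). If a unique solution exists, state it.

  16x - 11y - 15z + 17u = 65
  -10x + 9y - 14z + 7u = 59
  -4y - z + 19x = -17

Row-reduce:
R1 ← R1 / (16).
R2 ← R2 + 10·R1.
R3 ← R3 − 19·R1.
R2 ← R2 / (17/8).
R1 ← R1 + 11/16·R2.
R3 ← R3 − 145/16·R2.
R3 ← R3 / (233/2).
R1 ← R1 + 17/2·R3.
R2 ← R2 + 11·R3.
Rank is 3 with 4 unknowns, leaving u free.

infinitely many solutions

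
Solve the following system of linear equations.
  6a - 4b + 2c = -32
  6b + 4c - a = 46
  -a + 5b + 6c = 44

a = -2, b = 6, c = 2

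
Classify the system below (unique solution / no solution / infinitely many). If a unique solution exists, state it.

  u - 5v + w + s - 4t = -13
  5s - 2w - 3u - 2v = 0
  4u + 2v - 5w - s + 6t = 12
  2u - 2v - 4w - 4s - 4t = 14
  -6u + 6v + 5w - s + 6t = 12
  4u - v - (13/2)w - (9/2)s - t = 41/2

no solution

Row-reduce:
R2 ← R2 + 3·R1.
R3 ← R3 − 4·R1.
R4 ← R4 − 2·R1.
R5 ← R5 + 6·R1.
R6 ← R6 − 4·R1.
R2 ← R2 / (-17).
R1 ← R1 + 5·R2.
R3 ← R3 − 22·R2.
R4 ← R4 − 8·R2.
R5 ← R5 + 24·R2.
R6 ← R6 − 19·R2.
R3 ← R3 / (-131/17).
R1 ← R1 − 12/17·R3.
R2 ← R2 + 1/17·R3.
R4 ← R4 + 94/17·R3.
R5 ← R5 − 163/17·R3.
R6 ← R6 + 319/34·R3.
R4 ← R4 / (-796/131).
R1 ← R1 + 113/131·R4.
R2 ← R2 + 67/131·R4.
R3 ← R3 + 91/131·R4.
R5 ← R5 − 48/131·R4.
R6 ← R6 + 796/131·R4.
R5 ← R5 / (1316/199).
R1 ← R1 − 202/199·R5.
R2 ← R2 − 236/199·R5.
R3 ← R3 + 24/199·R5.
R4 ← R4 − 206/199·R5.
Row 6 reduces to 0 = 1/2, a contradiction. The system is inconsistent.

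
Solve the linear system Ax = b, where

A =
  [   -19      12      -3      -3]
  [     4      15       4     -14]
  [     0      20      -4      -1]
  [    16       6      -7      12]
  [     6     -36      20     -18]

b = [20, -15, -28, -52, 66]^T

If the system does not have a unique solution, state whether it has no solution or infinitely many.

no solution

Row-reduce:
R1 ← R1 / (-19).
R2 ← R2 − 4·R1.
R4 ← R4 − 16·R1.
R5 ← R5 − 6·R1.
R2 ← R2 / (333/19).
R1 ← R1 + 12/19·R2.
R3 ← R3 − 20·R2.
R4 ← R4 − 306/19·R2.
R5 ← R5 + 612/19·R2.
R3 ← R3 / (-2612/333).
R1 ← R1 − 31/111·R3.
R2 ← R2 − 64/333·R3.
R4 ← R4 + 467/37·R3.
R5 ← R5 − 934/37·R3.
R4 ← R4 / (-6109/2612).
R1 ← R1 − 495/2612·R4.
R2 ← R2 + 294/653·R4.
R3 ← R3 + 5227/2612·R4.
R5 ← R5 − 6109/1306·R4.
Row 5 reduces to 0 = 2, a contradiction. The system is inconsistent.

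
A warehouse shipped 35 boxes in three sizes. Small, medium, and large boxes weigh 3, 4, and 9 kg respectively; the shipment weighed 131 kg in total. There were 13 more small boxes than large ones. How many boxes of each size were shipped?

small boxes: 14, medium boxes: 20, large boxes: 1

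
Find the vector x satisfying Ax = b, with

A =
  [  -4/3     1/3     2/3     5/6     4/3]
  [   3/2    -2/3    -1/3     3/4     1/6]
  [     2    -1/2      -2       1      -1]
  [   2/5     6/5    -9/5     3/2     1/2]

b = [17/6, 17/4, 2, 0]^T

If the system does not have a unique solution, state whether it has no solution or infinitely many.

Row-reduce:
R1 ← R1 / (-4/3).
R2 ← R2 − 3/2·R1.
R3 ← R3 − 2·R1.
R4 ← R4 − 2/5·R1.
R2 ← R2 / (-7/24).
R1 ← R1 + 1/4·R2.
R4 ← R4 − 13/10·R2.
R3 ← R3 / (-1).
R1 ← R1 + 6/7·R3.
R2 ← R2 + 10/7·R3.
R4 ← R4 − 9/35·R3.
R4 ← R4 / (197/20).
R1 ← R1 + 4·R4.
R2 ← R2 + 9·R4.
R3 ← R3 + 9/4·R4.
Rank is 4 with 5 unknowns, leaving x_5 free.

infinitely many solutions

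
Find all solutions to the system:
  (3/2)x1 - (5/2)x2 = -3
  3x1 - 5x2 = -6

infinitely many solutions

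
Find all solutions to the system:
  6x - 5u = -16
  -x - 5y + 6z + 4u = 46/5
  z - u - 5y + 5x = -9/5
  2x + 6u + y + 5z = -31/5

x = -2, y = -2, z = -1, u = 4/5

Row-reduce the augmented matrix:
R1 ← R1 / (6).
R2 ← R2 + 1·R1.
R3 ← R3 − 5·R1.
R4 ← R4 − 2·R1.
R2 ← R2 / (-5).
R3 ← R3 + 5·R2.
R4 ← R4 − 1·R2.
R3 ← R3 / (-5).
R2 ← R2 + 6/5·R3.
R4 ← R4 − 31/5·R3.
R4 ← R4 / (83/10).
R1 ← R1 + 5/6·R4.
R2 ← R2 + 19/30·R4.
Reading off the reduced rows gives x = -2, y = -2, z = -1, u = 4/5.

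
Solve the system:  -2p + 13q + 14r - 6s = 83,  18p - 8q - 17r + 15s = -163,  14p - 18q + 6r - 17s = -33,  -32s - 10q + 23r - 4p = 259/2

no solution

Row-reduce:
R1 ← R1 / (-2).
R2 ← R2 − 18·R1.
R3 ← R3 − 14·R1.
R4 ← R4 + 4·R1.
R2 ← R2 / (109).
R1 ← R1 + 13/2·R2.
R3 ← R3 − 73·R2.
R4 ← R4 + 36·R2.
R3 ← R3 / (31).
R1 ← R1 + 1/2·R3.
R2 ← R2 − 1·R3.
R4 ← R4 − 31·R3.
Row 4 reduces to 0 = -1/2, a contradiction. The system is inconsistent.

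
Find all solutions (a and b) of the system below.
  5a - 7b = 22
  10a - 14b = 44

Row-reduce:
R1 ← R1 / (5).
R2 ← R2 − 10·R1.
Rank is 1 with 2 unknowns, leaving b free.

infinitely many solutions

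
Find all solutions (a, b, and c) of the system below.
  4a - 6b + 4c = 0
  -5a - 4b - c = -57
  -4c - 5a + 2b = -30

Row-reduce the augmented matrix:
R1 ← R1 / (4).
R2 ← R2 + 5·R1.
R3 ← R3 + 5·R1.
R2 ← R2 / (-23/2).
R1 ← R1 + 3/2·R2.
R3 ← R3 + 11/2·R2.
R3 ← R3 / (-21/23).
R1 ← R1 − 11/23·R3.
R2 ← R2 + 8/23·R3.
Reading off the reduced rows gives a = 6, b = 6, c = 3.

a = 6, b = 6, c = 3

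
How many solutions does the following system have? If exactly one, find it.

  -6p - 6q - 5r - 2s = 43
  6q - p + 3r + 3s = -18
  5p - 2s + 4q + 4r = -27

infinitely many solutions

Row-reduce:
R1 ← R1 / (-6).
R2 ← R2 + 1·R1.
R3 ← R3 − 5·R1.
R2 ← R2 / (7).
R1 ← R1 − 1·R2.
R3 ← R3 + 1·R2.
R3 ← R3 / (8/21).
R1 ← R1 − 2/7·R3.
R2 ← R2 − 23/42·R3.
Rank is 3 with 4 unknowns, leaving s free.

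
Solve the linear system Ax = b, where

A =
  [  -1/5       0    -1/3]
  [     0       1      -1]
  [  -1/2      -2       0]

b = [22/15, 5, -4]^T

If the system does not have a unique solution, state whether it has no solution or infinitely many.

Row-reduce the augmented matrix:
R1 ← R1 / (-1/5).
R3 ← R3 + 1/2·R1.
R3 ← R3 + 2·R2.
R3 ← R3 / (-7/6).
R1 ← R1 − 5/3·R3.
R2 ← R2 + 1·R3.
Reading off the reduced rows gives x_1 = -4, x_2 = 3, x_3 = -2.

x_1 = -4, x_2 = 3, x_3 = -2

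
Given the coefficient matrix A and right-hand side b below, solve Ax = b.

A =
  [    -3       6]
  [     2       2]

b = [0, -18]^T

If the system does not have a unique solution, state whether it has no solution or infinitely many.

Row-reduce the augmented matrix:
R1 ← R1 / (-3).
R2 ← R2 − 2·R1.
R2 ← R2 / (6).
R1 ← R1 + 2·R2.
Reading off the reduced rows gives x_1 = -6, x_2 = -3.

x_1 = -6, x_2 = -3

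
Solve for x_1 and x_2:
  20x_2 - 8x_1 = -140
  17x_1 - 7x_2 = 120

x_1 = 5, x_2 = -5

Row-reduce the augmented matrix:
R1 ← R1 / (-8).
R2 ← R2 − 17·R1.
R2 ← R2 / (71/2).
R1 ← R1 + 5/2·R2.
Reading off the reduced rows gives x_1 = 5, x_2 = -5.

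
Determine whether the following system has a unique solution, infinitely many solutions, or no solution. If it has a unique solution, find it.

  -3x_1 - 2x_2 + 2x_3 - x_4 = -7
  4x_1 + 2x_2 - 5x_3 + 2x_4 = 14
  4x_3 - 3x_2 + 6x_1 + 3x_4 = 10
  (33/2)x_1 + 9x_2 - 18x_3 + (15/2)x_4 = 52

Row-reduce:
R1 ← R1 / (-3).
R2 ← R2 − 4·R1.
R3 ← R3 − 6·R1.
R4 ← R4 − 33/2·R1.
R2 ← R2 / (-2/3).
R1 ← R1 − 2/3·R2.
R3 ← R3 + 7·R2.
R4 ← R4 + 2·R2.
R3 ← R3 / (65/2).
R1 ← R1 + 3·R3.
R2 ← R2 − 7/2·R3.
Row 4 reduces to 0 = -1/2, a contradiction. The system is inconsistent.

no solution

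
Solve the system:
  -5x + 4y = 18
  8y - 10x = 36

infinitely many solutions

Row-reduce:
R1 ← R1 / (-5).
R2 ← R2 + 10·R1.
Rank is 1 with 2 unknowns, leaving y free.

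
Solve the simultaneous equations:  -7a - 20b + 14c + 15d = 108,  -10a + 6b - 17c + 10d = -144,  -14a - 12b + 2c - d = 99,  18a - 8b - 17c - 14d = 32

Row-reduce the augmented matrix:
R1 ← R1 / (-7).
R2 ← R2 + 10·R1.
R3 ← R3 + 14·R1.
R4 ← R4 − 18·R1.
R2 ← R2 / (242/7).
R1 ← R1 − 20/7·R2.
R3 ← R3 − 28·R2.
R4 ← R4 + 416/7·R2.
R3 ← R3 / (480/121).
R1 ← R1 − 128/121·R3.
R2 ← R2 + 259/242·R3.
R4 ← R4 + 5397/121·R3.
R4 ← R4 / (-38329/160).
R1 ← R1 − 23/5·R4.
R2 ← R2 + 1983/320·R4.
R3 ← R3 + 877/160·R4.
Reading off the reduced rows gives a = -1, b = -6, c = 4, d = -5.

a = -1, b = -6, c = 4, d = -5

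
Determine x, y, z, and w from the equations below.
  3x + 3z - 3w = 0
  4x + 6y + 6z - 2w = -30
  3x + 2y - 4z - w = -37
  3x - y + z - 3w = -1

x = -6, y = -5, z = 3, w = -3

Row-reduce the augmented matrix:
R1 ← R1 / (3).
R2 ← R2 − 4·R1.
R3 ← R3 − 3·R1.
R4 ← R4 − 3·R1.
R2 ← R2 / (6).
R3 ← R3 − 2·R2.
R4 ← R4 + 1·R2.
R3 ← R3 / (-23/3).
R1 ← R1 − 1·R3.
R2 ← R2 − 1/3·R3.
R4 ← R4 + 5/3·R3.
R4 ← R4 / (1/23).
R1 ← R1 + 19/23·R4.
R2 ← R2 − 9/23·R4.
R3 ← R3 + 4/23·R4.
Reading off the reduced rows gives x = -6, y = -5, z = 3, w = -3.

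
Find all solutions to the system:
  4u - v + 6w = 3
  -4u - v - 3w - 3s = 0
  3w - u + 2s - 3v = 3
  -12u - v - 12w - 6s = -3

infinitely many solutions

Row-reduce:
R1 ← R1 / (4).
R2 ← R2 + 4·R1.
R3 ← R3 + 1·R1.
R4 ← R4 + 12·R1.
R2 ← R2 / (-2).
R1 ← R1 + 1/4·R2.
R3 ← R3 + 13/4·R2.
R4 ← R4 + 4·R2.
R3 ← R3 / (-3/8).
R1 ← R1 − 9/8·R3.
R2 ← R2 + 3/2·R3.
Rank is 3 with 4 unknowns, leaving s free.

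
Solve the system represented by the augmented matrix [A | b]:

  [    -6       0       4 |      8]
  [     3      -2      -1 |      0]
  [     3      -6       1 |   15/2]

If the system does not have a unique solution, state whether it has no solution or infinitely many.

no solution

Row-reduce:
R1 ← R1 / (-6).
R2 ← R2 − 3·R1.
R3 ← R3 − 3·R1.
R2 ← R2 / (-2).
R3 ← R3 + 6·R2.
Row 3 reduces to 0 = -1/2, a contradiction. The system is inconsistent.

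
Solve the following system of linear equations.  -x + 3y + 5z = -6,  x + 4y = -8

infinitely many solutions

Row-reduce:
R1 ← R1 / (-1).
R2 ← R2 − 1·R1.
R2 ← R2 / (7).
R1 ← R1 + 3·R2.
Rank is 2 with 3 unknowns, leaving z free.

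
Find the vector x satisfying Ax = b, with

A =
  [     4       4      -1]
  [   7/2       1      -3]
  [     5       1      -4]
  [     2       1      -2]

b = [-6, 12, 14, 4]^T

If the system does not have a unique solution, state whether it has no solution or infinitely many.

Row-reduce:
R1 ← R1 / (4).
R2 ← R2 − 7/2·R1.
R3 ← R3 − 5·R1.
R4 ← R4 − 2·R1.
R2 ← R2 / (-5/2).
R1 ← R1 − 1·R2.
R3 ← R3 + 4·R2.
R4 ← R4 + 1·R2.
R3 ← R3 / (13/20).
R1 ← R1 + 11/10·R3.
R2 ← R2 − 17/20·R3.
R4 ← R4 + 13/20·R3.
Row 4 reduces to 0 = -6, a contradiction. The system is inconsistent.

no solution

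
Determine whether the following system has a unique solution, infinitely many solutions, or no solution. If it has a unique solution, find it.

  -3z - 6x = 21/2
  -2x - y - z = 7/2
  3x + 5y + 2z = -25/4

x = -3/4, y = 0, z = -2

Row-reduce the augmented matrix:
R1 ← R1 / (-6).
R2 ← R2 + 2·R1.
R3 ← R3 − 3·R1.
R2 ← R2 / (-1).
R3 ← R3 − 5·R2.
R3 ← R3 / (1/2).
R1 ← R1 − 1/2·R3.
Reading off the reduced rows gives x = -3/4, y = 0, z = -2.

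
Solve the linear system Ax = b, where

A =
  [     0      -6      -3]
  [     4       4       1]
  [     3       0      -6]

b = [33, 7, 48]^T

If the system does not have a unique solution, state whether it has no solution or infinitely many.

x_1 = 6, x_2 = -3, x_3 = -5

Row-reduce the augmented matrix:
Swap R1 and R2.
R1 ← R1 / (4).
R3 ← R3 − 3·R1.
R2 ← R2 / (-6).
R1 ← R1 − 1·R2.
R3 ← R3 + 3·R2.
R3 ← R3 / (-21/4).
R1 ← R1 + 1/4·R3.
R2 ← R2 − 1/2·R3.
Reading off the reduced rows gives x_1 = 6, x_2 = -3, x_3 = -5.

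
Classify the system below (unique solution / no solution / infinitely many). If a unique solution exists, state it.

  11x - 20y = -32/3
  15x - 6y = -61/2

Row-reduce the augmented matrix:
R1 ← R1 / (11).
R2 ← R2 − 15·R1.
R2 ← R2 / (234/11).
R1 ← R1 + 20/11·R2.
Reading off the reduced rows gives x = -7/3, y = -3/4.

x = -7/3, y = -3/4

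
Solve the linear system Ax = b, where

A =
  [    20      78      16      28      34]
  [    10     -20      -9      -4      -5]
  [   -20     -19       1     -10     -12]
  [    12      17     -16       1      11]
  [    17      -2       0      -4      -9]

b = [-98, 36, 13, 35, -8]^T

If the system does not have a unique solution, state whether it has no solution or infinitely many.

Row-reduce:
R1 ← R1 / (20).
R2 ← R2 − 10·R1.
R3 ← R3 + 20·R1.
R4 ← R4 − 12·R1.
R5 ← R5 − 17·R1.
R2 ← R2 / (-59).
R1 ← R1 − 39/10·R2.
R3 ← R3 − 59·R2.
R4 ← R4 + 149/5·R2.
R5 ← R5 + 683/10·R2.
Swap R3 and R4.
R3 ← R3 / (-5019/295).
R1 ← R1 + 191/590·R3.
R2 ← R2 − 17/59·R3.
R5 ← R5 − 3587/590·R3.
Swap R4 and R5.
R4 ← R4 / (-93955/10038).
R1 ← R1 − 3391/10038·R4.
R2 ← R2 − 961/5019·R4.
R3 ← R3 − 1979/5019·R4.
Rank is 4 with 5 unknowns, leaving x_5 free.

infinitely many solutions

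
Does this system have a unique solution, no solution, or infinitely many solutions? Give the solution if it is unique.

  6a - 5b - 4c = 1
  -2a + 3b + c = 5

Row-reduce:
R1 ← R1 / (6).
R2 ← R2 + 2·R1.
R2 ← R2 / (4/3).
R1 ← R1 + 5/6·R2.
Rank is 2 with 3 unknowns, leaving c free.

infinitely many solutions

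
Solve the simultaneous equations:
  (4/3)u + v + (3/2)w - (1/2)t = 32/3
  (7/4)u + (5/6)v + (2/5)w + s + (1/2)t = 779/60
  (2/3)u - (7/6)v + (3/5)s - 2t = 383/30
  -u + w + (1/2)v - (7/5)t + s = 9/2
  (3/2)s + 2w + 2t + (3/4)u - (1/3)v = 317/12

Row-reduce the augmented matrix:
R1 ← R1 / (4/3).
R2 ← R2 − 7/4·R1.
R3 ← R3 − 2/3·R1.
R4 ← R4 + 1·R1.
R5 ← R5 − 3/4·R1.
R2 ← R2 / (-23/48).
R1 ← R1 − 3/4·R2.
R3 ← R3 + 5/3·R2.
R4 ← R4 − 5/4·R2.
R5 ← R5 + 43/48·R2.
R3 ← R3 / (433/92).
R1 ← R1 + 153/115·R3.
R2 ← R2 − 753/230·R3.
R4 ← R4 + 181/92·R3.
R5 ← R5 − 1881/460·R3.
R4 ← R4 / (5208/2165).
R1 ← R1 − 8136/10825·R4.
R2 ← R2 + 918/10825·R4.
R3 ← R3 + 1324/2165·R4.
R5 ← R5 − 46139/21650·R4.
R5 ← R5 / (100448/16275).
R1 ← R1 − 918/5425·R5.
R2 ← R2 − 8466/5425·R5.
R3 ← R3 + 4961/3255·R5.
R4 ← R4 + 317/651·R5.
Reading off the reduced rows gives u = 5, v = -5, w = 6, s = 6, t = 0.

u = 5, v = -5, w = 6, s = 6, t = 0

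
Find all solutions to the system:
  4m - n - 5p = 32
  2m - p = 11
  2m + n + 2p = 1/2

no solution

Row-reduce:
R1 ← R1 / (4).
R2 ← R2 − 2·R1.
R3 ← R3 − 2·R1.
R2 ← R2 / (1/2).
R1 ← R1 + 1/4·R2.
R3 ← R3 − 3/2·R2.
Row 3 reduces to 0 = -1/2, a contradiction. The system is inconsistent.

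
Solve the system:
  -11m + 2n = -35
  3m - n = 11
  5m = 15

no solution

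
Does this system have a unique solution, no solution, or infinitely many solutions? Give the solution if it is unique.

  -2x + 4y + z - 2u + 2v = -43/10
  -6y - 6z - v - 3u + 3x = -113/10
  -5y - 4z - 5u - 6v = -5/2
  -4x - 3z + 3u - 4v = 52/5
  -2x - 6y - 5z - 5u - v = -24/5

x = -8/5, y = -1, z = 3/2, u = 3/2, v = -1

Row-reduce the augmented matrix:
R1 ← R1 / (-2).
R2 ← R2 − 3·R1.
R4 ← R4 + 4·R1.
R5 ← R5 + 2·R1.
Swap R2 and R3.
R2 ← R2 / (-5).
R1 ← R1 + 2·R2.
R4 ← R4 + 8·R2.
R5 ← R5 + 10·R2.
R3 ← R3 / (-9/2).
R1 ← R1 − 11/10·R3.
R2 ← R2 − 4/5·R3.
R4 ← R4 − 7/5·R3.
R5 ← R5 − 2·R3.
R4 ← R4 / (197/15).
R1 ← R1 − 23/15·R4.
R2 ← R2 + 1/15·R4.
R3 ← R3 − 4/3·R4.
R5 ← R5 − 13/3·R4.
R5 ← R5 / (5411/591).
R1 ← R1 − 321/197·R5.
R2 ← R2 − 926/591·R5.
R3 ← R3 + 132/197·R5.
R4 ← R4 − 100/591·R5.
Reading off the reduced rows gives x = -8/5, y = -1, z = 3/2, u = 3/2, v = -1.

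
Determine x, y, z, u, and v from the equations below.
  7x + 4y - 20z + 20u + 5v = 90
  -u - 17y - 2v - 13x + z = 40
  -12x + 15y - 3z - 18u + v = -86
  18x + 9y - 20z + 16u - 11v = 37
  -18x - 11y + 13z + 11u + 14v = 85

x = -1, y = -2, z = -1, u = 4, v = 1

Row-reduce the augmented matrix:
R1 ← R1 / (7).
R2 ← R2 + 13·R1.
R3 ← R3 + 12·R1.
R4 ← R4 − 18·R1.
R5 ← R5 + 18·R1.
R2 ← R2 / (-67/7).
R1 ← R1 − 4/7·R2.
R3 ← R3 − 153/7·R2.
R4 ← R4 + 9/7·R2.
R5 ← R5 + 5/7·R2.
R3 ← R3 / (-8028/67).
R1 ← R1 + 336/67·R3.
R2 ← R2 − 253/67·R3.
R4 ← R4 − 2431/67·R3.
R5 ← R5 + 2394/67·R3.
R4 ← R4 / (-27721/2676).
R1 ← R1 − 196/223·R4.
R2 ← R2 + 1771/2676·R4.
R3 ← R3 + 2207/2676·R4.
R5 ← R5 − 13497/446·R4.
R5 ← R5 / (-855767/27721).
R1 ← R1 + 38297/27721·R5.
R2 ← R2 − 95173/83163·R5.
R3 ← R3 − 93700/83163·R5.
R4 ← R4 − 135668/83163·R5.
Reading off the reduced rows gives x = -1, y = -2, z = -1, u = 4, v = 1.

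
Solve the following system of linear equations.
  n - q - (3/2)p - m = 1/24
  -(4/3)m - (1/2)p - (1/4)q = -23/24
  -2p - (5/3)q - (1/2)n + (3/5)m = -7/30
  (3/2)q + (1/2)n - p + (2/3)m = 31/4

Row-reduce the augmented matrix:
R1 ← R1 / (-1).
R2 ← R2 + 4/3·R1.
R3 ← R3 − 3/5·R1.
R4 ← R4 − 2/3·R1.
R2 ← R2 / (-4/3).
R1 ← R1 + 1·R2.
R3 ← R3 − 1/10·R2.
R4 ← R4 − 7/6·R2.
R3 ← R3 / (-223/80).
R1 ← R1 − 3/8·R3.
R2 ← R2 + 9/8·R3.
R4 ← R4 + 11/16·R3.
R4 ← R4 / (6209/2676).
R1 ← R1 + 95/892·R4.
R2 ← R2 − 31/446·R4.
R3 ← R3 − 1049/1338·R4.
Reading off the reduced rows gives m = 1, n = 2/3, p = -9/4, q = 3.

m = 1, n = 2/3, p = -9/4, q = 3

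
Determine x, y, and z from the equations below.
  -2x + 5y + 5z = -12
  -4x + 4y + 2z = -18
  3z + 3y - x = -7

x = 1, y = -5, z = 3

Row-reduce the augmented matrix:
R1 ← R1 / (-2).
R2 ← R2 + 4·R1.
R3 ← R3 + 1·R1.
R2 ← R2 / (-6).
R1 ← R1 + 5/2·R2.
R3 ← R3 − 1/2·R2.
R3 ← R3 / (-1/6).
R1 ← R1 − 5/6·R3.
R2 ← R2 − 4/3·R3.
Reading off the reduced rows gives x = 1, y = -5, z = 3.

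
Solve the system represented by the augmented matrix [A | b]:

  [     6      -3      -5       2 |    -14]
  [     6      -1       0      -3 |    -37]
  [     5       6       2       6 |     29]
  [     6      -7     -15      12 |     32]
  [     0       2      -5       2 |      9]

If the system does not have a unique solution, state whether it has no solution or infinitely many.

Row-reduce the augmented matrix:
R1 ← R1 / (6).
R2 ← R2 − 6·R1.
R3 ← R3 − 5·R1.
R4 ← R4 − 6·R1.
R2 ← R2 / (2).
R1 ← R1 + 1/2·R2.
R3 ← R3 − 17/2·R2.
R4 ← R4 + 4·R2.
R5 ← R5 − 2·R2.
R3 ← R3 / (-181/12).
R1 ← R1 − 5/12·R3.
R2 ← R2 − 5/2·R3.
R5 ← R5 + 10·R3.
Swap R4 and R5.
R4 ← R4 / (-1803/181).
R1 ← R1 + 38/181·R4.
R2 ← R2 − 315/181·R4.
R3 ← R3 + 307/181·R4.
R5 reduces to 0 = 0, so the extra equation is consistent.
Reading off the reduced rows gives x_1 = -3, x_2 = 1, x_3 = 1, x_4 = 6.

x_1 = -3, x_2 = 1, x_3 = 1, x_4 = 6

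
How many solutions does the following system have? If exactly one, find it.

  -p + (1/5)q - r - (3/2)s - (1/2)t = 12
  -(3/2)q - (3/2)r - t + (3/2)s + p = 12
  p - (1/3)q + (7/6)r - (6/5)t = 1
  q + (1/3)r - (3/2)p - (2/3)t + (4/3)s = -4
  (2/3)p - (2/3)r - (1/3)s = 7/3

Row-reduce the augmented matrix:
R1 ← R1 / (-1).
R2 ← R2 − 1·R1.
R3 ← R3 − 1·R1.
R4 ← R4 + 3/2·R1.
R5 ← R5 − 2/3·R1.
R2 ← R2 / (-13/10).
R1 ← R1 + 1/5·R2.
R3 ← R3 + 2/15·R2.
R4 ← R4 − 7/10·R2.
R5 ← R5 − 2/15·R2.
R3 ← R3 / (11/26).
R1 ← R1 − 18/13·R3.
R2 ← R2 − 25/13·R3.
R4 ← R4 − 19/39·R3.
R5 ← R5 + 62/39·R3.
R4 ← R4 / (701/132).
R1 ← R1 − 141/22·R4.
R2 ← R2 − 75/11·R4.
R3 ← R3 + 39/11·R4.
R5 ← R5 + 230/33·R4.
R5 ← R5 / (-17213/3505).
R1 ← R1 − 3166/701·R5.
R2 ← R2 − 4785/701·R5.
R3 ← R3 + 10338/3505·R5.
R4 ← R4 − 697/3505·R5.
Reading off the reduced rows gives p = -2, q = -5, r = -4, s = -3, t = -5.

p = -2, q = -5, r = -4, s = -3, t = -5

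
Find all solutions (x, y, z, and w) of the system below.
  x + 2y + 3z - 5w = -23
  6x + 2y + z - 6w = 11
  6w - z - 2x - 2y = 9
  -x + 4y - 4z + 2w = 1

Row-reduce the augmented matrix:
R2 ← R2 − 6·R1.
R3 ← R3 + 2·R1.
R4 ← R4 + 1·R1.
R2 ← R2 / (-10).
R1 ← R1 − 2·R2.
R3 ← R3 − 2·R2.
R4 ← R4 − 6·R2.
R3 ← R3 / (8/5).
R1 ← R1 + 2/5·R3.
R2 ← R2 − 17/10·R3.
R4 ← R4 + 56/5·R3.
R4 ← R4 / (17).
R2 ← R2 + 13/4·R4.
R3 ← R3 − 1/2·R4.
Reading off the reduced rows gives x = 5, y = -4, z = -5, w = 1.

x = 5, y = -4, z = -5, w = 1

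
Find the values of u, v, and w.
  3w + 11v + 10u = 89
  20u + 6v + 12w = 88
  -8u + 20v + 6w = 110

u = 2, v = 6, w = 1

Row-reduce the augmented matrix:
R1 ← R1 / (10).
R2 ← R2 − 20·R1.
R3 ← R3 + 8·R1.
R2 ← R2 / (-16).
R1 ← R1 − 11/10·R2.
R3 ← R3 − 144/5·R2.
R3 ← R3 / (96/5).
R1 ← R1 − 57/80·R3.
R2 ← R2 + 3/8·R3.
Reading off the reduced rows gives u = 2, v = 6, w = 1.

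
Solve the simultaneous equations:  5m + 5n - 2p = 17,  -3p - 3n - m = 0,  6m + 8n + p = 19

no solution

Row-reduce:
R1 ← R1 / (5).
R2 ← R2 + 1·R1.
R3 ← R3 − 6·R1.
R2 ← R2 / (-2).
R1 ← R1 − 1·R2.
R3 ← R3 − 2·R2.
Row 3 reduces to 0 = 2, a contradiction. The system is inconsistent.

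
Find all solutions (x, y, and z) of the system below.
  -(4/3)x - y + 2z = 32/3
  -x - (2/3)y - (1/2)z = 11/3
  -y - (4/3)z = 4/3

Row-reduce the augmented matrix:
R1 ← R1 / (-4/3).
R2 ← R2 + 1·R1.
R2 ← R2 / (1/12).
R1 ← R1 − 3/4·R2.
R3 ← R3 + 1·R2.
R3 ← R3 / (-76/3).
R1 ← R1 − 33/2·R3.
R2 ← R2 + 24·R3.
Reading off the reduced rows gives x = -2, y = -4, z = 2.

x = -2, y = -4, z = 2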